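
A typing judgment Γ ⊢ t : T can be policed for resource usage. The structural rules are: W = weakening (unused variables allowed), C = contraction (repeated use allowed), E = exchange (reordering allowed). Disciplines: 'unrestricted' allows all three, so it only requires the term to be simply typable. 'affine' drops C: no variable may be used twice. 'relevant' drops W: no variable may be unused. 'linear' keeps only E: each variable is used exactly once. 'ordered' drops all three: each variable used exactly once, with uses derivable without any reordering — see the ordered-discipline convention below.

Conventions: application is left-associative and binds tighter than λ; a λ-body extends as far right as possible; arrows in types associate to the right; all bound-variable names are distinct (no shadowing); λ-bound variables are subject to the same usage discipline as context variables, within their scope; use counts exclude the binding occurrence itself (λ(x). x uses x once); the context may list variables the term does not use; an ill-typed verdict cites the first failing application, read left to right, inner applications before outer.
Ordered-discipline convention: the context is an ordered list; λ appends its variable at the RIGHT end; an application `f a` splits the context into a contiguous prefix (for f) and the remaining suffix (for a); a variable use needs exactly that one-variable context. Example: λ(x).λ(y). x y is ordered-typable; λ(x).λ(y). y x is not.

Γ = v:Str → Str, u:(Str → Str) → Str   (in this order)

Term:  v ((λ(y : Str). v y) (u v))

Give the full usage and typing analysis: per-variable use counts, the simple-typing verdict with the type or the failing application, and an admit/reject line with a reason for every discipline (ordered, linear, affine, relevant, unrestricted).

usage: v ×3; u ×1; y (λ-bound) ×1
use order (left to right): v, v, y, u, v
typing: ✓ — Str
ordered: ✗, needs contraction — v ×3
linear: ✗, needs contraction — v ×3
affine: ✗, needs contraction — v ×3
relevant: ✓, at least one use each (v, u, y)
unrestricted: ✓, type-checks (Str) and nothing is barred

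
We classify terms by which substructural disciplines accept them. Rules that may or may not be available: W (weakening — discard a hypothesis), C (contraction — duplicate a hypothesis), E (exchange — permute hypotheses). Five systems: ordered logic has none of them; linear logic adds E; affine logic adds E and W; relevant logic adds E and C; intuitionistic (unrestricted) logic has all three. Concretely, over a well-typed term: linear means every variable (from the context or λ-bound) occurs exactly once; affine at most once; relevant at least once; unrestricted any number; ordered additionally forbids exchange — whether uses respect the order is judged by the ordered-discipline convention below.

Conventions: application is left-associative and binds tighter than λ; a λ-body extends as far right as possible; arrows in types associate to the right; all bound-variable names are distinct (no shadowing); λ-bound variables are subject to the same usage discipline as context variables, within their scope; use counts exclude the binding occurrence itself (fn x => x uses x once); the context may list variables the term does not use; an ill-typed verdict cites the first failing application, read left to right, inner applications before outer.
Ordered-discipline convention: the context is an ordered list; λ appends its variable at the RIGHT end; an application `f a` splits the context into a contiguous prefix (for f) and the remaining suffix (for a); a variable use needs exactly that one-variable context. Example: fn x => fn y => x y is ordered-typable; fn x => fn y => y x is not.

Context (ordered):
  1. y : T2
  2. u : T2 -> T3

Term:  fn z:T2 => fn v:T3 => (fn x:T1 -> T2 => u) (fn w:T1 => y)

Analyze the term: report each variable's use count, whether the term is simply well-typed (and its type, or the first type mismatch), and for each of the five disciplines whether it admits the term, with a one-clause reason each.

variable uses: y: 1×; u: 1×; z (λ-bound): 0×; v (λ-bound): 0×; x (λ-bound): 0×; w (λ-bound): 0×
order of uses: u, y
typing: well-typed at T2 -> T3 -> T2 -> T3
ordered: ✗, z, v, x, w never used (weakening)
linear: ✗, z, v, x, w never used (weakening)
affine: ✓, at most one use each (y, u, z, v, x, w)
relevant: ✗, z, v, x, w never used (weakening)
unrestricted: ✓, typability at T2 -> T3 -> T2 -> T3 is all that's needed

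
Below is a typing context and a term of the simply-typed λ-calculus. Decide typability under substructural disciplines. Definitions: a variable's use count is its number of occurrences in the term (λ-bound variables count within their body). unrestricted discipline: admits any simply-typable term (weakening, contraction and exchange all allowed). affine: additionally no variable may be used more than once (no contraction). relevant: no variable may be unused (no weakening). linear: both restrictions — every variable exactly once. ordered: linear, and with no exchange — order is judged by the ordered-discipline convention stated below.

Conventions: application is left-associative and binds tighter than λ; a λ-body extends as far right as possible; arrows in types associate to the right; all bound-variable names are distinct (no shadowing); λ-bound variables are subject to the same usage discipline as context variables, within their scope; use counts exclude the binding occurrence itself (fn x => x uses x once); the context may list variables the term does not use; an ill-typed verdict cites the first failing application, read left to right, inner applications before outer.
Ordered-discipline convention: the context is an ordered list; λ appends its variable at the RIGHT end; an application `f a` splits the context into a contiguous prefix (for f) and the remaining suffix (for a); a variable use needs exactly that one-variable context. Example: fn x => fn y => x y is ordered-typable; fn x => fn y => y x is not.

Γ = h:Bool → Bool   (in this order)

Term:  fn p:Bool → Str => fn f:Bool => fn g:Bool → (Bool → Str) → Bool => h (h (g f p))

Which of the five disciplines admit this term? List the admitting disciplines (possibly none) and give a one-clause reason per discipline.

admitting disciplines: relevant, unrestricted
counts: h: 2×, p (λ-bound): 1×, f (λ-bound): 1×, g (λ-bound): 1×
order of uses: h, h, g, f, p
typing: well-typed at (Bool → Str) → Bool → (Bool → (Bool → Str) → Bool) → Bool
ordered: ✗, h ×2 used more than once (contraction)
linear: ✗, h ×2 used more than once (contraction)
affine: ✗, h ×2 used more than once (contraction)
relevant: ✓, at least one use each (h, p, f, g)
unrestricted: ✓, typability at (Bool → Str) → Bool → (Bool → (Bool → Str) → Bool) → Bool is all that's needed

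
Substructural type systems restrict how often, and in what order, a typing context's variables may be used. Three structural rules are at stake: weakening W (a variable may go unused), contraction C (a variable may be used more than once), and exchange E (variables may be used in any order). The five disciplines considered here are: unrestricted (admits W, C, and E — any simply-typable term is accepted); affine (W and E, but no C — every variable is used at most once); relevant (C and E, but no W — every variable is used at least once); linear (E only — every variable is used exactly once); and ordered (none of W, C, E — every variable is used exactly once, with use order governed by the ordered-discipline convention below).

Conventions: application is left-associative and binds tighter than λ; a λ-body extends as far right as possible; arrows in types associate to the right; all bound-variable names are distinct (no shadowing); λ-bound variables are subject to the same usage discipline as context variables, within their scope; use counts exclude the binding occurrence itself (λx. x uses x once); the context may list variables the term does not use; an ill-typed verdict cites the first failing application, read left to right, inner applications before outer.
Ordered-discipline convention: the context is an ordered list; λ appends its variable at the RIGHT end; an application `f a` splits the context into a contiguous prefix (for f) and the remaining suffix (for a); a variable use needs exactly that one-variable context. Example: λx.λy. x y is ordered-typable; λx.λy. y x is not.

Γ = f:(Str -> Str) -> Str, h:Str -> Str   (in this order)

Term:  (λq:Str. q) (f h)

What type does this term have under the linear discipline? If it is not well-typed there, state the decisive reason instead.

term : Str
use counts: f: 1×; h: 1×; q (bound): 1×
left-to-right use order: q, f, h
typing: well-typed — term : Str
all disciplines: ordered ✓ | linear ✓ | affine ✓ | relevant ✓ | unrestricted ✓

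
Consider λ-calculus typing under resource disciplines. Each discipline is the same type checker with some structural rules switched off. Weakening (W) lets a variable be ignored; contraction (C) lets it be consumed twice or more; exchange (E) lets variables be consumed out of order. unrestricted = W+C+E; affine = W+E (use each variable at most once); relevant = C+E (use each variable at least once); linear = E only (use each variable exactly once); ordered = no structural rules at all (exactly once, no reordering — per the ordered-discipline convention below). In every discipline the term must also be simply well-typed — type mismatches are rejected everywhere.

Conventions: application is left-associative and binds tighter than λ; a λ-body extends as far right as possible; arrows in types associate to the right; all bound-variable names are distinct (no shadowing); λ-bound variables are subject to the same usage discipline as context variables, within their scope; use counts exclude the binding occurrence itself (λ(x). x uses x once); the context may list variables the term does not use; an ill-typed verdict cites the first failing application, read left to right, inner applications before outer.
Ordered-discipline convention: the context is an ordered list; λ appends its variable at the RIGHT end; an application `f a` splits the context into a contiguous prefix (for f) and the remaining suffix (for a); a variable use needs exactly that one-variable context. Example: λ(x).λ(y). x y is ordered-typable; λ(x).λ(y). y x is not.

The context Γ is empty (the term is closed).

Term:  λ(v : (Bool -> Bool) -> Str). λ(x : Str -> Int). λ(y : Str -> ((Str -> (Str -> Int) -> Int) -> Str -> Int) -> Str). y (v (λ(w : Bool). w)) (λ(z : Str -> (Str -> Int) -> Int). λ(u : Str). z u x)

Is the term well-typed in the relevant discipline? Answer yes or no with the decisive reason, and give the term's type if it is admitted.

yes — at least one use each (v, x, y, w, z, u); term : ((Bool -> Bool) -> Str) -> (Str -> Int) -> (Str -> ((Str -> (Str -> Int) -> Int) -> Str -> Int) -> Str) -> Str
counts: v (λ-bound) ×1; x (λ-bound) ×1; y (λ-bound) ×1; w (λ-bound) ×1; z (λ-bound) ×1; u (λ-bound) ×1
left-to-right use order: y, v, w, z, u, x
typing: well-typed at ((Bool -> Bool) -> Str) -> (Str -> Int) -> (Str -> ((Str -> (Str -> Int) -> Int) -> Str -> Int) -> Str) -> Str
across the five disciplines: ordered ✗, linear ✓, affine ✓, relevant ✓, unrestricted ✓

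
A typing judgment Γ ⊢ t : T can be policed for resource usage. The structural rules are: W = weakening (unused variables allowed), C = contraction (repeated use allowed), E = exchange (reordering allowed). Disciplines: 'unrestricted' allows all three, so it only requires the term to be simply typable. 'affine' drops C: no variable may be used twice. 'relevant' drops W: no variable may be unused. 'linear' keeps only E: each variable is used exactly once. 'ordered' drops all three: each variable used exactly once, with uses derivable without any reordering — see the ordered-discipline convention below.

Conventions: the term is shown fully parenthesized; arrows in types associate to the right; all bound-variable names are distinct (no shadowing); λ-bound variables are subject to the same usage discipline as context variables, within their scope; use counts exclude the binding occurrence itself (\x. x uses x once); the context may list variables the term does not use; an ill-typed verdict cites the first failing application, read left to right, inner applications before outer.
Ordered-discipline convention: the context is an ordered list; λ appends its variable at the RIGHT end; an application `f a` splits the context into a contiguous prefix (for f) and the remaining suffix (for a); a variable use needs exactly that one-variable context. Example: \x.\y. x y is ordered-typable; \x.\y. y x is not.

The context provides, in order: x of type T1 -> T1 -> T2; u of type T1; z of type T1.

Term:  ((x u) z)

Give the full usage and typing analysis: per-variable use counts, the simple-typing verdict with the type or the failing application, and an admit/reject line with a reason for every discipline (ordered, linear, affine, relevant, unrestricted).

use counts: x=1, u=1, z=1
left-to-right use order: x, u, z
typing: well-typed at T2
ordered: ✓ — single-use (x, u, z), ordered derivation ok
linear: ✓ — exactly-once usage across x, u, z
affine: ✓ — no duplicate uses among x, u, z
relevant: ✓ — every one of x, u, z appears
unrestricted: ✓ — typability at T2 is all that's needed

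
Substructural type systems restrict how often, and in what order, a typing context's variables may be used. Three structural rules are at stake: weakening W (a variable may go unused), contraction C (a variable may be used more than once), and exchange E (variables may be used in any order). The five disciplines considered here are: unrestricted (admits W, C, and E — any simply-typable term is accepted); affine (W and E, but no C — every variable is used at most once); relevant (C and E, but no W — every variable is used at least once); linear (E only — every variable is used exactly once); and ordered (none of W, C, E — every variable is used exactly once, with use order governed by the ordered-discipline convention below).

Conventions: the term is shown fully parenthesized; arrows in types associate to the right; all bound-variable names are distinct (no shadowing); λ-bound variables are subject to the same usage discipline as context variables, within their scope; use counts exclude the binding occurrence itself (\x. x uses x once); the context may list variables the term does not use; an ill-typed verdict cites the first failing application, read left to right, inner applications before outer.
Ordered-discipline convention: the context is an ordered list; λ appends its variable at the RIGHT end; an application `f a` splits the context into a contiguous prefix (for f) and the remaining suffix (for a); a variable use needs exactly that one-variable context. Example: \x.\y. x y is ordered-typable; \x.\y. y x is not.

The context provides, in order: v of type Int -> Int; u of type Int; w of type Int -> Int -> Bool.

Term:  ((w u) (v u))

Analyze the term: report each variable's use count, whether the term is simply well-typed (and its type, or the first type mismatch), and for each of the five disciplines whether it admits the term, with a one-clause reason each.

counts: v ×1; u ×2; w ×1
use order (left to right): w, u, v, u
typing: ✓ — Bool
ordered: ✗ — u ×2 used more than once (contraction)
linear: ✗ — u ×2 used more than once (contraction)
affine: ✗ — u ×2 used more than once (contraction)
relevant: ✓ — none of v, u, w goes unused
unrestricted: ✓ — well-typed at Bool; no restrictions here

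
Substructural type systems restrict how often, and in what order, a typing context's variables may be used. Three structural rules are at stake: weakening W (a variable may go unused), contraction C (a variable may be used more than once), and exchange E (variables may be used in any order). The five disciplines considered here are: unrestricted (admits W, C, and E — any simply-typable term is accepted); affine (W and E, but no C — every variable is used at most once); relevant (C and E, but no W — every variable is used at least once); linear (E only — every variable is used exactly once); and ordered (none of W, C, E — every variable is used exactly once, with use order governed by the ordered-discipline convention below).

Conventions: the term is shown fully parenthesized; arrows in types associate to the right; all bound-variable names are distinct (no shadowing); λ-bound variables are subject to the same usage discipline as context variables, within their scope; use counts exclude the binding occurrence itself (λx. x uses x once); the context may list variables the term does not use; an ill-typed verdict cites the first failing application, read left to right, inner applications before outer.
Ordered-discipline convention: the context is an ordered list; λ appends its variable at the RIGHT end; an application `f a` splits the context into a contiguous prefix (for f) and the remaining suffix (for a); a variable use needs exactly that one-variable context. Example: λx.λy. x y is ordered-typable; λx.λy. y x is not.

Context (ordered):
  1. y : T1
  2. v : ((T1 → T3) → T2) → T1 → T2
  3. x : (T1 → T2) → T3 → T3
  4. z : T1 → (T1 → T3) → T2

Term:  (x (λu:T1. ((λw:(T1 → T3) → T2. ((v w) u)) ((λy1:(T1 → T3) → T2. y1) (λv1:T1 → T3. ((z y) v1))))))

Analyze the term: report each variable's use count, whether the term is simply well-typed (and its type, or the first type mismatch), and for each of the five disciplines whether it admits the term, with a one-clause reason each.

variable uses: y: 1, v: 1, x: 1, z: 1, u [bound]: 1, w [bound]: 1, y1 [bound]: 1, v1 [bound]: 1
use order (left to right): x, v, w, u, y1, z, y, v1
typing: well-typed — term : T3 → T3
ordered: ✗, use order x, v, w, u, y1, z, y, v1 needs exchange
linear: ✓, each of y, v, x, z, u, w, y1, v1 used exactly once
affine: ✓, no duplicate uses among y, v, x, z, u, w, y1, v1
relevant: ✓, none of y, v, x, z, u, w, y1, v1 goes unused
unrestricted: ✓, typability at T3 → T3 is all that's needed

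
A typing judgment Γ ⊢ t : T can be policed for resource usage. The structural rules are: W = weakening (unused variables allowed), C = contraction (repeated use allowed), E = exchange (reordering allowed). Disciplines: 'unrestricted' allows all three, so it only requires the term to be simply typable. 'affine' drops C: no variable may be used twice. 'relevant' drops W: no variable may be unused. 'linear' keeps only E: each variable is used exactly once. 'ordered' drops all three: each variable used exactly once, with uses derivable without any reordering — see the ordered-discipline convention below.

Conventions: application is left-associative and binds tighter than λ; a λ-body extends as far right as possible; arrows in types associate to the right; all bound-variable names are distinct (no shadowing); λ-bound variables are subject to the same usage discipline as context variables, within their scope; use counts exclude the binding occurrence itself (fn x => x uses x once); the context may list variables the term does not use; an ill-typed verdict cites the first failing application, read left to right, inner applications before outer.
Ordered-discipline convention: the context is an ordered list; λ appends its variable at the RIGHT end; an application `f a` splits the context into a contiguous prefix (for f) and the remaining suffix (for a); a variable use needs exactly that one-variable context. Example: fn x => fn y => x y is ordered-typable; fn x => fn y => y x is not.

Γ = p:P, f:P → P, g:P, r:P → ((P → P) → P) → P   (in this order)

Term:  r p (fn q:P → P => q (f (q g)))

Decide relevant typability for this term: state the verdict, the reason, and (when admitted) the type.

yes — every one of p, f, g, r, q appears; term : P
counts: p: 1×, f: 1×, g: 1×, r: 1×, q (λ-bound): 2×
use order (left to right): r, p, q, f, q, g
typing: the term checks, with type P
all disciplines: ordered ✗; linear ✗; affine ✗; relevant ✓; unrestricted ✓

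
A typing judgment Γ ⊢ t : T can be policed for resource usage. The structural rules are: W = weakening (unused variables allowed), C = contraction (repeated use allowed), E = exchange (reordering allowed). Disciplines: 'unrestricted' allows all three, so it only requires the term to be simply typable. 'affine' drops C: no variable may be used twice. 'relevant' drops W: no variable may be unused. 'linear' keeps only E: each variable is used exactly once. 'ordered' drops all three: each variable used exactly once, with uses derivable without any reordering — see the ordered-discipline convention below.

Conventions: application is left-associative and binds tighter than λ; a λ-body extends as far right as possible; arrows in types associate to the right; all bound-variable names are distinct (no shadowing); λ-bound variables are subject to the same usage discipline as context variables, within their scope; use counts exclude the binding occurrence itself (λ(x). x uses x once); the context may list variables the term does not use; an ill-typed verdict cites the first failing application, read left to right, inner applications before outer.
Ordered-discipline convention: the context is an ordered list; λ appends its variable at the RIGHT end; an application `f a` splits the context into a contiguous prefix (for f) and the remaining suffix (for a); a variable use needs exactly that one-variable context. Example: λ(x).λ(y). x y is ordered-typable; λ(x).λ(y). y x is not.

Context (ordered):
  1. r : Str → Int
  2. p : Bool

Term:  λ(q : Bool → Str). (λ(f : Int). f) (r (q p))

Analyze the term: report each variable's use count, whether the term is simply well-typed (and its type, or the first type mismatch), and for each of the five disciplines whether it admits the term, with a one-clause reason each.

counts: r: 1×, p: 1×, q (λ-bound): 1×, f (λ-bound): 1×
uses in reading order: f, r, q, p
typing: ✓ — (Bool → Str) → Int
ordered: ✗ — no contiguous prefix/suffix split fits f, r, q, p
linear: ✓ — r, p, q, f: one use apiece
affine: ✓ — no duplicate uses among r, p, q, f
relevant: ✓ — r, p, q, f: all used, weakening unneeded
unrestricted: ✓ — well-typed at (Bool → Str) → Int; no restrictions here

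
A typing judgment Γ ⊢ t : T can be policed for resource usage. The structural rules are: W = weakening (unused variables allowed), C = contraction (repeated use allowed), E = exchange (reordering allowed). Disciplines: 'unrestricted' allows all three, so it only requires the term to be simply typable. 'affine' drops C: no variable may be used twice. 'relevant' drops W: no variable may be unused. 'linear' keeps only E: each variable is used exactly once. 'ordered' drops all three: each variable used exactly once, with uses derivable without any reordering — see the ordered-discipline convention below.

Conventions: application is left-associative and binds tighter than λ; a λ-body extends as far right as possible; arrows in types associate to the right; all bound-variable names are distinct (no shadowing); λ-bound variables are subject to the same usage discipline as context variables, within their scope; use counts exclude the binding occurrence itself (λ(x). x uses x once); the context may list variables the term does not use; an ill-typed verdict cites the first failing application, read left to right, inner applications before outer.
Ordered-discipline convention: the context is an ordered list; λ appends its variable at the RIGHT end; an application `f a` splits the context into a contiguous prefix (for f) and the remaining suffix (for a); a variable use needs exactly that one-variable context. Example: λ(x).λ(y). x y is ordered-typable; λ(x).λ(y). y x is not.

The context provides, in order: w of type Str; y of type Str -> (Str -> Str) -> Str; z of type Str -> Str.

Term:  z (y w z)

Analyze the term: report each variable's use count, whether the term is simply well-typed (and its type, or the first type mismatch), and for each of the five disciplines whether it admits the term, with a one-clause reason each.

variable uses: w=1, y=1, z=2
order of uses: z, y, w, z
typing: the term checks, with type Str
ordered: ✗, z ×2 used more than once (contraction)
linear: ✗, z ×2 used more than once (contraction)
affine: ✗, z ×2 used more than once (contraction)
relevant: ✓, w, y, z: all used, weakening unneeded
unrestricted: ✓, type-checks (Str) and nothing is barred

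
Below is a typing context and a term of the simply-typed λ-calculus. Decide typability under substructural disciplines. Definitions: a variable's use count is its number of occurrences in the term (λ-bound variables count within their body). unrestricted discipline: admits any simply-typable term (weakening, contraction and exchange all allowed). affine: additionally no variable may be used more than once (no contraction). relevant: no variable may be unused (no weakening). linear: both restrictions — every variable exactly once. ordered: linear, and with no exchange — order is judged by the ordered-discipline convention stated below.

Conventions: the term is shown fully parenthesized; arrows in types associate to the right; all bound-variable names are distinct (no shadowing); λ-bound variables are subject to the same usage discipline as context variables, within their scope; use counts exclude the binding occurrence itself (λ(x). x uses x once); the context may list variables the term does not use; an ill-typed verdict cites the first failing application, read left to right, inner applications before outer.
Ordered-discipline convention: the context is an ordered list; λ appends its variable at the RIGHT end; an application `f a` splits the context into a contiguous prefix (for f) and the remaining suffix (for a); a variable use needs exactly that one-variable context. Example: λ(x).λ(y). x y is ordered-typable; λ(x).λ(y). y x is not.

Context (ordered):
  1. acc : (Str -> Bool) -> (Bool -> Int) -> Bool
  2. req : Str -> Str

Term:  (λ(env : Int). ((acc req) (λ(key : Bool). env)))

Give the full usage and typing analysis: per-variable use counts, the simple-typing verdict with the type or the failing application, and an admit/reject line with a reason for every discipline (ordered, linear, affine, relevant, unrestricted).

variable uses: acc: 1; req: 1; env (bound): 1; key (bound): 0
use order (left to right): acc, req, env
typing: ill-typed: an argument Str -> Str mismatches the expected Str -> Bool
ordered ✗ (not simply typable)
linear ✗ (fails simple typing)
affine ✗ (a type mismatch blocks all five)
relevant ✗ (the type mismatch rejects it)
unrestricted ✗ (not simply typable)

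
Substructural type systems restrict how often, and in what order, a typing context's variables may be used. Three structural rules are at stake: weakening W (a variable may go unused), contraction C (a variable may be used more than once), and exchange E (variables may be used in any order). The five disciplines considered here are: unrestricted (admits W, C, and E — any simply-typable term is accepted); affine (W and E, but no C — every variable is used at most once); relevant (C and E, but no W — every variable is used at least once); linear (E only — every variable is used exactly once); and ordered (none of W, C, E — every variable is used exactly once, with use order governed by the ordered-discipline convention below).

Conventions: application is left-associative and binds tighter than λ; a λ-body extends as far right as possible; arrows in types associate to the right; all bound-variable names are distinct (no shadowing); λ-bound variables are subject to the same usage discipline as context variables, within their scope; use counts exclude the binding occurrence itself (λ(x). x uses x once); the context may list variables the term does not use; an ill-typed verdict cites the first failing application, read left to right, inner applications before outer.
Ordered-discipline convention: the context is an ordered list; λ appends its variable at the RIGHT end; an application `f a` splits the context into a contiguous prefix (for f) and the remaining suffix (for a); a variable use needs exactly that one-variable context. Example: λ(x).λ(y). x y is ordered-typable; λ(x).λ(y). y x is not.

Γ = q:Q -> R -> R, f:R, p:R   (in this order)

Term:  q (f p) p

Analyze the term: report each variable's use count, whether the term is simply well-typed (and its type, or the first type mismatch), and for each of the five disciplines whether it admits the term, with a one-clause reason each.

usage: q ×1, f ×1, p ×2
use order (left to right): q, f, p, p
typing: ill-typed: non-function type R applied to an argument
ordered: ✗, a type mismatch blocks all five
linear: ✗, the type mismatch rejects it
affine: ✗, not simply typable
relevant: ✗, fails simple typing
unrestricted: ✗, a type mismatch blocks all five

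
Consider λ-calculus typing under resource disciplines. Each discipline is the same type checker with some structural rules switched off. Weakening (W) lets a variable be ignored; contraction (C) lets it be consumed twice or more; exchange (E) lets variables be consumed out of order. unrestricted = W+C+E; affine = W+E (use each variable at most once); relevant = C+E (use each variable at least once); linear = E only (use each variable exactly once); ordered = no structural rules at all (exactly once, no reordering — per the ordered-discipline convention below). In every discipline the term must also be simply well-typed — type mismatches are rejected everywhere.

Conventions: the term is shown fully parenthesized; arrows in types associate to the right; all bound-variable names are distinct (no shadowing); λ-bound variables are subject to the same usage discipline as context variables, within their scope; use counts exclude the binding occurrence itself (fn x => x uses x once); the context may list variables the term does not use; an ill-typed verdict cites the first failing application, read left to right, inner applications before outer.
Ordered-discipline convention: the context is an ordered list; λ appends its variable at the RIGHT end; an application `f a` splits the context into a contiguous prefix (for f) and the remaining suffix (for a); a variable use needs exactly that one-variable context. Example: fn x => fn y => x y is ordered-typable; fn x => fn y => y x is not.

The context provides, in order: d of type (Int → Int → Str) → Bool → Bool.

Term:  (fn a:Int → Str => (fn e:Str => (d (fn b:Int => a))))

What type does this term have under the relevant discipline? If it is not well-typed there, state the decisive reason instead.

not well-typed under relevant — unused: e, b — weakening required
use counts: d: 1×; a (λ-bound): 1×; e (λ-bound): 0×; b (λ-bound): 0×
use order (left to right): d, a
typing: ✓ — (Int → Str) → Str → Bool → Bool
across the five disciplines: ordered ✗, linear ✗, affine ✓, relevant ✗, unrestricted ✓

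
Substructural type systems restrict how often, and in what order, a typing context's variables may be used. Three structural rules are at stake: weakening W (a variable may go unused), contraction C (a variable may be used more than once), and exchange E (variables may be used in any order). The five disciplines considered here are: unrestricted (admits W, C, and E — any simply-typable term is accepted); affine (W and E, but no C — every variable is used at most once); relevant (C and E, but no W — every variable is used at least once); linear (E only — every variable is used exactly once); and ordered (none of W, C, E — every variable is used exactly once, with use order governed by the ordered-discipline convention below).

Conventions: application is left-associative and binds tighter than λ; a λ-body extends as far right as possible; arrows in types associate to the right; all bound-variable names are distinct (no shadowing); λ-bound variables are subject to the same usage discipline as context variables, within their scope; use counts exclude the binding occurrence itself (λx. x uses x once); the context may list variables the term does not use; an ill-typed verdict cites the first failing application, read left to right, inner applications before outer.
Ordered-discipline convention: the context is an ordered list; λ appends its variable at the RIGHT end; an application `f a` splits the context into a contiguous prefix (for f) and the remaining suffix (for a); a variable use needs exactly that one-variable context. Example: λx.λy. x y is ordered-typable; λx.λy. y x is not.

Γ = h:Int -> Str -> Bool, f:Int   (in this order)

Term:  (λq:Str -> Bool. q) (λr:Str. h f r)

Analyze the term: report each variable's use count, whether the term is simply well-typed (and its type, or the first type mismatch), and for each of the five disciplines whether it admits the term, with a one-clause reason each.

usage: h=1, f=1, q (bound)=1, r (bound)=1
use order (left to right): q, h, f, r
typing: the term checks, with type Str -> Bool
ordered: ✓ — one use each (h, f, q, r); ordered split holds
linear: ✓ — h, f, q, r: one use apiece
affine: ✓ — no duplicate uses among h, f, q, r
relevant: ✓ — at least one use each (h, f, q, r)
unrestricted: ✓ — simply typable at Str -> Bool; W, C, E all held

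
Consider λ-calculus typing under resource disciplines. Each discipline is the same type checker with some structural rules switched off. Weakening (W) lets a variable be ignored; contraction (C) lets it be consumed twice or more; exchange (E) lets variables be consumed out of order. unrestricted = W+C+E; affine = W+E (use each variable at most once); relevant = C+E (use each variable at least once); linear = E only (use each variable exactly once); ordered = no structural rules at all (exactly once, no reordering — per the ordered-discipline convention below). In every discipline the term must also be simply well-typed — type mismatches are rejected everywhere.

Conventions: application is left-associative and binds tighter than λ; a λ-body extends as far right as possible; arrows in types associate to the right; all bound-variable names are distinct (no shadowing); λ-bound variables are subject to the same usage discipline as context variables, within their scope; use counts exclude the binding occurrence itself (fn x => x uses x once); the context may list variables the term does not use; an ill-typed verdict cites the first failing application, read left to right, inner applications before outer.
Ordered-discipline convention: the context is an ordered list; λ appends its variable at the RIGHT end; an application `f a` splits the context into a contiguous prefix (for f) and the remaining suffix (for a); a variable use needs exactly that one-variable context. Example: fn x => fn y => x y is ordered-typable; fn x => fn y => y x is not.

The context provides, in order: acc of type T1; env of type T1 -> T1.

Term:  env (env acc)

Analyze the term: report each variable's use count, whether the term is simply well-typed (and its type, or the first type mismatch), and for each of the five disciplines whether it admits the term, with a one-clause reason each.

variable uses: acc ×1, env ×2
uses in reading order: env, env, acc
typing: ✓ — T1
ordered: ✗, env ×2 used more than once (contraction)
linear: ✗, env ×2 used more than once (contraction)
affine: ✗, env ×2 used more than once (contraction)
relevant: ✓, none of acc, env goes unused
unrestricted: ✓, well-typed at T1; no restrictions here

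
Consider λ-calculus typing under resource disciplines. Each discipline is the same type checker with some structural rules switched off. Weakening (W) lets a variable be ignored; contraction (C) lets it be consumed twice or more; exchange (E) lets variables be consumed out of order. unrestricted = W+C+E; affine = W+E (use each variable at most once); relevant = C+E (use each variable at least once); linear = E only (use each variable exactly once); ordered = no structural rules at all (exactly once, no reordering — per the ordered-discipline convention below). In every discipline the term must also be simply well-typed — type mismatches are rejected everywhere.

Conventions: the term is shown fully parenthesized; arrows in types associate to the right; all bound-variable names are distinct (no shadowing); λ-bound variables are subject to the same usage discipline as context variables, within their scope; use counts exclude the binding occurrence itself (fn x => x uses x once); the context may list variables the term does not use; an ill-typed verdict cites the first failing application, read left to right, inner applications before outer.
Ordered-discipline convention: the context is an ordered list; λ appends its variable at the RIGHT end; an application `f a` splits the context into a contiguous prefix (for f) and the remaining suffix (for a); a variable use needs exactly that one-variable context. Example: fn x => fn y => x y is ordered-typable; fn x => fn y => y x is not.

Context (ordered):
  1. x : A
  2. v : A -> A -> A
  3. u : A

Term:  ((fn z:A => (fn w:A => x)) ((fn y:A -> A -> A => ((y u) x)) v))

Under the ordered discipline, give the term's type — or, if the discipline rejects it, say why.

not well-typed under ordered — uses contraction: x ×2; z, w left unused
variable uses: x: 2, v: 1, u: 1, z [bound]: 0, w [bound]: 0, y [bound]: 1
use order (left to right): x, y, u, x, v
typing: well-typed at A -> A
across the five disciplines: ordered ✗ | linear ✗ | affine ✗ | relevant ✗ | unrestricted ✓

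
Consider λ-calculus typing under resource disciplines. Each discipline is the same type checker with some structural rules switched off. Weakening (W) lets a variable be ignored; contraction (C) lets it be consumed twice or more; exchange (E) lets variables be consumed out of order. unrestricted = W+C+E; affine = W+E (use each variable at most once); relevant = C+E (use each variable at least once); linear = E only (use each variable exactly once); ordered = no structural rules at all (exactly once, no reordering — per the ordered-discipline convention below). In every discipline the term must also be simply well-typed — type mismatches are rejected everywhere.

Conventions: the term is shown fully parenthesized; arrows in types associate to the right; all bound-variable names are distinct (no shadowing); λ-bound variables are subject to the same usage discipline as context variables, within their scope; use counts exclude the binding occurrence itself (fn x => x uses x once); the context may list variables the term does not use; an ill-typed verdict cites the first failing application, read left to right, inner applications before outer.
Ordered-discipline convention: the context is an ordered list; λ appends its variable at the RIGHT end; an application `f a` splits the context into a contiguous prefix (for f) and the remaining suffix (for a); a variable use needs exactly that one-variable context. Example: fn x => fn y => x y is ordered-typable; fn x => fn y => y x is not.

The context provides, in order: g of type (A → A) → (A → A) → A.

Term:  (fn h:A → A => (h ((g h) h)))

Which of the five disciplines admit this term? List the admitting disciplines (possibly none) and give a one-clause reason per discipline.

admitted by: relevant, unrestricted
variable uses: g=1; h [bound]=3
uses in reading order: h, g, h, h
typing: well-typed — term : (A → A) → A
ordered: ✗ — uses contraction: h ×3
linear: ✗ — uses contraction: h ×3
affine: ✗ — uses contraction: h ×3
relevant: ✓ — every one of g, h appears
unrestricted: ✓ — well-typed at (A → A) → A; no restrictions here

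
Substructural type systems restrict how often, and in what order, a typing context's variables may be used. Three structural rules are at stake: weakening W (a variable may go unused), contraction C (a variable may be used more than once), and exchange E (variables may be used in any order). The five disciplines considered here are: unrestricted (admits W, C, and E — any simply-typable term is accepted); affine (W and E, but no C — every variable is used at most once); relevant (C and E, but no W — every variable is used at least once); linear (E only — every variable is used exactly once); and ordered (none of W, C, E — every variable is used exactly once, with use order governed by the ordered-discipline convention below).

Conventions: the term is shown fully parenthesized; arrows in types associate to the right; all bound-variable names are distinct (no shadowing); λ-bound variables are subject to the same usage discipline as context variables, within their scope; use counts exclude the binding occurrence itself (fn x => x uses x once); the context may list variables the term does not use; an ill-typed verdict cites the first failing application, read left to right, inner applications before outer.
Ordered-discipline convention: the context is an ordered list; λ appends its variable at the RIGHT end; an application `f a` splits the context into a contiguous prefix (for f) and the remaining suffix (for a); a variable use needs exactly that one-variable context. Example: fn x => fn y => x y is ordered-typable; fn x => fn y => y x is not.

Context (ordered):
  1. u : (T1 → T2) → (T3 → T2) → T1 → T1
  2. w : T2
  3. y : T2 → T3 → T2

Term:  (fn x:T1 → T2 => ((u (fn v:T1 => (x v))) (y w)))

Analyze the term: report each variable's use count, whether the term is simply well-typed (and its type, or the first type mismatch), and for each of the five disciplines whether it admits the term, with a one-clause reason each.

variable uses: u ×1, w ×1, y ×1, x (bound) ×1, v (bound) ×1
use order (left to right): u, x, v, y, w
typing: ✓ — (T1 → T2) → T1 → T1
ordered: ✗, no contiguous prefix/suffix split fits u, x, v, y, w
linear: ✓, exactly-once usage across u, w, y, x, v
affine: ✓, at most one use each (u, w, y, x, v)
relevant: ✓, none of u, w, y, x, v goes unused
unrestricted: ✓, type-checks ((T1 → T2) → T1 → T1) and nothing is barred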